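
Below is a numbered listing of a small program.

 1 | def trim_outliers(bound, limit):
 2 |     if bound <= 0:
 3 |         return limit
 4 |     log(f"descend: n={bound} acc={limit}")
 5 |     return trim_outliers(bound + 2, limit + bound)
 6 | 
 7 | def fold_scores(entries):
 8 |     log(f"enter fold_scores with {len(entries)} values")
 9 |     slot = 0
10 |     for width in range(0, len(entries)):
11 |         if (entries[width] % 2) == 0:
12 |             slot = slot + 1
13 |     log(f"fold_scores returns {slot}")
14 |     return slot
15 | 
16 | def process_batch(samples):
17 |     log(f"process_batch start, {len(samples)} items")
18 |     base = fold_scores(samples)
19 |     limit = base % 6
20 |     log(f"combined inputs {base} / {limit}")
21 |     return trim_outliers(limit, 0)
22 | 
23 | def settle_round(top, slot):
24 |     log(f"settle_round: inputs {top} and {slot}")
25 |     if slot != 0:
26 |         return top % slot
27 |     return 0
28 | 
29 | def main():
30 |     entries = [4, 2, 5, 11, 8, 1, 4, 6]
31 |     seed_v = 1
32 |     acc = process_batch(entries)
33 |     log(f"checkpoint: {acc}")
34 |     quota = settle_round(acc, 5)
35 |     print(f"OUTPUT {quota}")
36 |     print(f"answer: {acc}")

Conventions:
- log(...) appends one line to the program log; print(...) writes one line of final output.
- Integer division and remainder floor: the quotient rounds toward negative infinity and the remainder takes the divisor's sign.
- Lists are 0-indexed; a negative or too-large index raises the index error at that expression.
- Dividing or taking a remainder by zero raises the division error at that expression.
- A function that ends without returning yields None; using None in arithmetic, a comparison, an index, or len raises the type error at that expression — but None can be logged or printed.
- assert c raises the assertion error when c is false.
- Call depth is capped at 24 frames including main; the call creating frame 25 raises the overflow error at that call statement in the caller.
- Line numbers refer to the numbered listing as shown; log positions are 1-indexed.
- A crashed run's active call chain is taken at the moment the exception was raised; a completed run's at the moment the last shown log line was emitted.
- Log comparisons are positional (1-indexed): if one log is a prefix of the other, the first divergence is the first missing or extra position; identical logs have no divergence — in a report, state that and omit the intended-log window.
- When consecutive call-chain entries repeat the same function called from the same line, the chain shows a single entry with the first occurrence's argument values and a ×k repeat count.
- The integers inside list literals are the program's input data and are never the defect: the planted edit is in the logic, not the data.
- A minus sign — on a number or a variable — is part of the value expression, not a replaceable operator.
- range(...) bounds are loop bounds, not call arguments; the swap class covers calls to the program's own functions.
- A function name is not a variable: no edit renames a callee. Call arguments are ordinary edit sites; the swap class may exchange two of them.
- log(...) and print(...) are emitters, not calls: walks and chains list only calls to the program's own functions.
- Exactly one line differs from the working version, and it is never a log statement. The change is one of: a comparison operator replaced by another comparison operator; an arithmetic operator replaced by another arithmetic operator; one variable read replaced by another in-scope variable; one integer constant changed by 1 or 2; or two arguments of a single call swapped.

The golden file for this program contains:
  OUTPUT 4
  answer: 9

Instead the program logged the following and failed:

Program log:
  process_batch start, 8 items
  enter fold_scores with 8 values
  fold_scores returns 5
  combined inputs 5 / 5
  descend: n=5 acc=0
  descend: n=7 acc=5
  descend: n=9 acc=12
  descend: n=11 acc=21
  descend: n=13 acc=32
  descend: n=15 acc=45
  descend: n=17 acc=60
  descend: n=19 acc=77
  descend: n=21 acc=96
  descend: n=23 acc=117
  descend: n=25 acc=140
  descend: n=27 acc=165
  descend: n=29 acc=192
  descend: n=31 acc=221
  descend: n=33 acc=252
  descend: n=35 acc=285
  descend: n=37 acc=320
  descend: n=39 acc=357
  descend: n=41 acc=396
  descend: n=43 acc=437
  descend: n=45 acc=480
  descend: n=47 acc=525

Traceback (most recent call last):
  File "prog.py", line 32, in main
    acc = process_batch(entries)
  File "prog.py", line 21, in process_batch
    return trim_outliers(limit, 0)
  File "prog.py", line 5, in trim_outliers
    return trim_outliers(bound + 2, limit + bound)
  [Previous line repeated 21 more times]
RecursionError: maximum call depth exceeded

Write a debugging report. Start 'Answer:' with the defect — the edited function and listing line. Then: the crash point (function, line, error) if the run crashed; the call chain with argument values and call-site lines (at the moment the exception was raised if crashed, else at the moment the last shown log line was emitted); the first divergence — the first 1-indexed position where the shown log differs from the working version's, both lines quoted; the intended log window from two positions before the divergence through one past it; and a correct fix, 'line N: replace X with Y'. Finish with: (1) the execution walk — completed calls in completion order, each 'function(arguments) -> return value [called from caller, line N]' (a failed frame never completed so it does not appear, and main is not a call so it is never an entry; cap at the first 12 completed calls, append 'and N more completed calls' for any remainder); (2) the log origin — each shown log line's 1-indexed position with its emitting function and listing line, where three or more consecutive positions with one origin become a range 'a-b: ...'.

Answer: the defect is in trim_outliers at line 5.
Key fact: The log first diverges at position 6: the faulty run prints 'descend: n=7 acc=5' where the working version prints 'descend: n=3 acc=5'.
Crash: trim_outliers, line 5, RecursionError.
Call chain: main -> process_batch([4, 2, 5, 11, 8, 1, 4, 6]) (called at line 32) -> trim_outliers(5, 0) (called at line 21) -> trim_outliers(7, 5) (called at line 5) ×21.
First divergence: position 6 — the shown line 'descend: n=7 acc=5' should read 'descend: n=3 acc=5'.
Intended log window:
  4: combined inputs 5 / 5
  5: descend: n=5 acc=0
  6: descend: n=3 acc=5
  7: descend: n=1 acc=8
Execution walk:
  fold_scores([4, 2, 5, 11, 8, 1, 4, 6]) -> 5  [called from process_batch, line 18]
Log origin:
  1: emitted by process_batch (line 17)
  2: emitted by fold_scores (line 8)
  3: emitted by fold_scores (line 13)
  4: emitted by process_batch (line 20)
  5-26: emitted by trim_outliers (line 4)
A correct fix: line 5: replace `bound + 2` with `bound - 2`.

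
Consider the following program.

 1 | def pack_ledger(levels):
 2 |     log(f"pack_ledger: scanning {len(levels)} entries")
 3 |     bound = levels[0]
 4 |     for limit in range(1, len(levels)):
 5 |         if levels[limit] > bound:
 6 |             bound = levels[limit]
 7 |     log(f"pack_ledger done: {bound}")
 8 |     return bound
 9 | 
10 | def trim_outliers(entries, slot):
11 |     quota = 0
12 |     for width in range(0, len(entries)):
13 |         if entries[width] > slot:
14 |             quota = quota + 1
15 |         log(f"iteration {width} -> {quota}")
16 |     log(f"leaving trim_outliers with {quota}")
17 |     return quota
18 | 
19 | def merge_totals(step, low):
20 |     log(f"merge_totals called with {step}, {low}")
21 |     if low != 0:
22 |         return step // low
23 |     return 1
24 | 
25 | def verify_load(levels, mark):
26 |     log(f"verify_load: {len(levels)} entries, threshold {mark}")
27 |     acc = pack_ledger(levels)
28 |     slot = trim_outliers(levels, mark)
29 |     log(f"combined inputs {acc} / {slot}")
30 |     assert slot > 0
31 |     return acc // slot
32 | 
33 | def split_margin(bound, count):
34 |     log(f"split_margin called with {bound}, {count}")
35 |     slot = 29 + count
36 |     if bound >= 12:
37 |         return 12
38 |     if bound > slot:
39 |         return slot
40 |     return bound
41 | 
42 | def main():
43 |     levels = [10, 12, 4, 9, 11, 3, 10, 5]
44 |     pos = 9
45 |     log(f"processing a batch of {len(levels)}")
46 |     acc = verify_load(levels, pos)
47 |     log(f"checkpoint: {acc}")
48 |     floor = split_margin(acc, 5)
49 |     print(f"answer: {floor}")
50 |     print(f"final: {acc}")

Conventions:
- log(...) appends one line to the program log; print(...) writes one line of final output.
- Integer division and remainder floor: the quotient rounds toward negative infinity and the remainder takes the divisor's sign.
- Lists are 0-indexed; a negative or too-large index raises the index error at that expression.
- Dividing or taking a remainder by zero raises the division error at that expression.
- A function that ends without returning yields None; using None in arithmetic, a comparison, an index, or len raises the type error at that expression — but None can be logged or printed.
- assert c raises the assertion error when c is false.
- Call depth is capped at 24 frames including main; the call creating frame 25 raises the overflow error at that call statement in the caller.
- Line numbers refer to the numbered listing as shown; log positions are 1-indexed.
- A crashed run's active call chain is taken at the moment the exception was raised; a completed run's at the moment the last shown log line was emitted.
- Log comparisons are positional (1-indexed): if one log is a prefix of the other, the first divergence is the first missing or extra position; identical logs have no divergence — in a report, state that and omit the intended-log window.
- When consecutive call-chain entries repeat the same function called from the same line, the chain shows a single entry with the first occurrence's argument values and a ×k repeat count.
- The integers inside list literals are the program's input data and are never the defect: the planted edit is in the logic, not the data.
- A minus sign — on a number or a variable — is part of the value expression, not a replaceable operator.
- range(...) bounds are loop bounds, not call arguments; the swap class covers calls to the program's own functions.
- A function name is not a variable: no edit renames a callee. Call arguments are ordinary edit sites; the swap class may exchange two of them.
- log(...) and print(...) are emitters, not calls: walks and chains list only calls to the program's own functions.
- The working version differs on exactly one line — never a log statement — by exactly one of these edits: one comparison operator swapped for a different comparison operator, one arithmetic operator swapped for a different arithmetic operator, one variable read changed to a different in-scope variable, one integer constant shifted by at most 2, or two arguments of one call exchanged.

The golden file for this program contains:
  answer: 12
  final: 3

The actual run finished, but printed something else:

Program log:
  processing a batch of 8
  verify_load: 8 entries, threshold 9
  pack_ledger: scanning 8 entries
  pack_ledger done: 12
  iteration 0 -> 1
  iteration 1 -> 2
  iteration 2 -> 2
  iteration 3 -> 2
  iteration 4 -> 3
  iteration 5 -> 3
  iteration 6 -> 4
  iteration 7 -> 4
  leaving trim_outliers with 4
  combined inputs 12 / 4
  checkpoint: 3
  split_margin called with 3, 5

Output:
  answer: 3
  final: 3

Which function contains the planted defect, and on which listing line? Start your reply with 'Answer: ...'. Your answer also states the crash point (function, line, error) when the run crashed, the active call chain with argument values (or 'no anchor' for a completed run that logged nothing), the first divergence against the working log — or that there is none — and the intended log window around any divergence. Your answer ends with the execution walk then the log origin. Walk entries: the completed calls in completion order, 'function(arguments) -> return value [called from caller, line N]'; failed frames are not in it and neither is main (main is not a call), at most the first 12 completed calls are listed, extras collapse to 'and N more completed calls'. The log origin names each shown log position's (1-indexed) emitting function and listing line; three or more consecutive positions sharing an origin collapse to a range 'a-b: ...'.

Answer: the defect is in split_margin at line 36.
Core observation: Every logged value matches the working version; the printed result is what differs.
Call chain: main -> split_margin(3, 5) (called at line 48).
First divergence: none; the two logs match at every position.
Execution walk:
  pack_ledger([10, 12, 4, 9, 11, 3, 10, 5]) -> 12  [called from verify_load, line 27]
  trim_outliers([10, 12, 4, 9, 11, 3, 10, 5], 9) -> 4  [called from verify_load, line 28]
  verify_load([10, 12, 4, 9, 11, 3, 10, 5], 9) -> 3  [called from main, line 46]
  split_margin(3, 5) -> 3  [called from main, line 48]
Log line origins:
  1: from main, line 45
  2: from verify_load, line 26
  3: from pack_ledger, line 2
  4: from pack_ledger, line 7
  5-12: from trim_outliers, line 15
  13: from trim_outliers, line 16
  14: from verify_load, line 29
  15: from main, line 47
  16: from split_margin, line 34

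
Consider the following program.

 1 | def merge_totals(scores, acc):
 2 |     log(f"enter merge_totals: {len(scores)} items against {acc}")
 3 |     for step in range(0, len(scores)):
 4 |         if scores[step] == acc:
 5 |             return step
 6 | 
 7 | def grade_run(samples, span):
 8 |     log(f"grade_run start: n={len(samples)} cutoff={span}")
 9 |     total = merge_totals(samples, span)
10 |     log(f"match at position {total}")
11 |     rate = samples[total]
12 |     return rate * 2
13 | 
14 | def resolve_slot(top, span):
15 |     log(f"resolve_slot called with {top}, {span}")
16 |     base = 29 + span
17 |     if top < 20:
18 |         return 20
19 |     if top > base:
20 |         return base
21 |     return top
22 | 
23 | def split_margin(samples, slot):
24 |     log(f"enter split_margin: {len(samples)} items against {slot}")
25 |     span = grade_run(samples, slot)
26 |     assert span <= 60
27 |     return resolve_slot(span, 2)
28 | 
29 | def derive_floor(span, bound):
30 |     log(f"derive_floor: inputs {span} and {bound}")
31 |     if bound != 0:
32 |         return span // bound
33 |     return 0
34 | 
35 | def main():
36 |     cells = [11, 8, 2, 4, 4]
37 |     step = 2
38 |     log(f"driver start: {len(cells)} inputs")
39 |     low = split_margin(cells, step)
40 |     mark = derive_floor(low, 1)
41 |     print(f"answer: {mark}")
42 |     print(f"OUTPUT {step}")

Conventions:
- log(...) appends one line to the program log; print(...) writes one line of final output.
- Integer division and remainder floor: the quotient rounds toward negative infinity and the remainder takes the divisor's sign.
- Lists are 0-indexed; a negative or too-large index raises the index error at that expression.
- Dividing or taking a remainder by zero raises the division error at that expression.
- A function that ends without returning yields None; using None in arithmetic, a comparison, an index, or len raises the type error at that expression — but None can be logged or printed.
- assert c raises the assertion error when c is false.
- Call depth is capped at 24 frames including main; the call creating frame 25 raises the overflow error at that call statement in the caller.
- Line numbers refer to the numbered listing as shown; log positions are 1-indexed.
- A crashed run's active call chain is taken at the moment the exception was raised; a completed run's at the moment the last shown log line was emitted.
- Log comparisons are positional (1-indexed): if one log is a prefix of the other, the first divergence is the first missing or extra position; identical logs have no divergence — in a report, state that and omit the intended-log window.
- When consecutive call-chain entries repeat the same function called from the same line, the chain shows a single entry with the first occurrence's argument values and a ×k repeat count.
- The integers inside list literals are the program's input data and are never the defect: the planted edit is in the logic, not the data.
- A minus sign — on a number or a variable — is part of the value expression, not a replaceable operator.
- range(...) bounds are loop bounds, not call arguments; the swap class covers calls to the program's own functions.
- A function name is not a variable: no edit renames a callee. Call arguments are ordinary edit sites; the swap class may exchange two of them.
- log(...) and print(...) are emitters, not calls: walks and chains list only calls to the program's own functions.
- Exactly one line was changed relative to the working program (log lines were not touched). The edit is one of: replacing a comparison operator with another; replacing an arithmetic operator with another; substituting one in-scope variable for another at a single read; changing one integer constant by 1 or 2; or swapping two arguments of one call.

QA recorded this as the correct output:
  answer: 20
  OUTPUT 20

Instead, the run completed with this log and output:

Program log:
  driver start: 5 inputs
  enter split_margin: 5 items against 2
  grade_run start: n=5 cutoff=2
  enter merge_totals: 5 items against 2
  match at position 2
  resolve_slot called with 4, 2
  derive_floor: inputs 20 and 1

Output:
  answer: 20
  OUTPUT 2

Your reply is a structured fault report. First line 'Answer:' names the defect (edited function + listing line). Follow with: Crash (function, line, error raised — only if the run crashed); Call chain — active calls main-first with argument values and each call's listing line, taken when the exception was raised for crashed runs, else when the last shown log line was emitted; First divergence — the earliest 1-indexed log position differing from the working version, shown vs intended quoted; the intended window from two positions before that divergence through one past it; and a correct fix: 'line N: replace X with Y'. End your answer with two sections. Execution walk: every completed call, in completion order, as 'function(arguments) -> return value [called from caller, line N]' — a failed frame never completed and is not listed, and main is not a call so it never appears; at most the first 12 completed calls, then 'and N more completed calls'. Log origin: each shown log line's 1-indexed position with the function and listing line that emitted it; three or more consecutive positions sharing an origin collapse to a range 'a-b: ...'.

Answer: the defect is in main at line 42.
Key observation: The logs agree in full; only the final output differs.
Call chain: main -> derive_floor(20, 1) (called at line 40).
First divergence: none; the two logs match at every position.
Execution walk:
  merge_totals([11, 8, 2, 4, 4], 2) -> 2  [called from grade_run, line 9]
  grade_run([11, 8, 2, 4, 4], 2) -> 4  [called from split_margin, line 25]
  resolve_slot(4, 2) -> 20  [called from split_margin, line 27]
  split_margin([11, 8, 2, 4, 4], 2) -> 20  [called from main, line 39]
  derive_floor(20, 1) -> 20  [called from main, line 40]
Log line origins:
  1: logged in main at line 38
  2: logged in split_margin at line 24
  3: logged in grade_run at line 8
  4: logged in merge_totals at line 2
  5: logged in grade_run at line 10
  6: logged in resolve_slot at line 15
  7: logged in derive_floor at line 30
A correct fix: line 42: replace `step` with `low`.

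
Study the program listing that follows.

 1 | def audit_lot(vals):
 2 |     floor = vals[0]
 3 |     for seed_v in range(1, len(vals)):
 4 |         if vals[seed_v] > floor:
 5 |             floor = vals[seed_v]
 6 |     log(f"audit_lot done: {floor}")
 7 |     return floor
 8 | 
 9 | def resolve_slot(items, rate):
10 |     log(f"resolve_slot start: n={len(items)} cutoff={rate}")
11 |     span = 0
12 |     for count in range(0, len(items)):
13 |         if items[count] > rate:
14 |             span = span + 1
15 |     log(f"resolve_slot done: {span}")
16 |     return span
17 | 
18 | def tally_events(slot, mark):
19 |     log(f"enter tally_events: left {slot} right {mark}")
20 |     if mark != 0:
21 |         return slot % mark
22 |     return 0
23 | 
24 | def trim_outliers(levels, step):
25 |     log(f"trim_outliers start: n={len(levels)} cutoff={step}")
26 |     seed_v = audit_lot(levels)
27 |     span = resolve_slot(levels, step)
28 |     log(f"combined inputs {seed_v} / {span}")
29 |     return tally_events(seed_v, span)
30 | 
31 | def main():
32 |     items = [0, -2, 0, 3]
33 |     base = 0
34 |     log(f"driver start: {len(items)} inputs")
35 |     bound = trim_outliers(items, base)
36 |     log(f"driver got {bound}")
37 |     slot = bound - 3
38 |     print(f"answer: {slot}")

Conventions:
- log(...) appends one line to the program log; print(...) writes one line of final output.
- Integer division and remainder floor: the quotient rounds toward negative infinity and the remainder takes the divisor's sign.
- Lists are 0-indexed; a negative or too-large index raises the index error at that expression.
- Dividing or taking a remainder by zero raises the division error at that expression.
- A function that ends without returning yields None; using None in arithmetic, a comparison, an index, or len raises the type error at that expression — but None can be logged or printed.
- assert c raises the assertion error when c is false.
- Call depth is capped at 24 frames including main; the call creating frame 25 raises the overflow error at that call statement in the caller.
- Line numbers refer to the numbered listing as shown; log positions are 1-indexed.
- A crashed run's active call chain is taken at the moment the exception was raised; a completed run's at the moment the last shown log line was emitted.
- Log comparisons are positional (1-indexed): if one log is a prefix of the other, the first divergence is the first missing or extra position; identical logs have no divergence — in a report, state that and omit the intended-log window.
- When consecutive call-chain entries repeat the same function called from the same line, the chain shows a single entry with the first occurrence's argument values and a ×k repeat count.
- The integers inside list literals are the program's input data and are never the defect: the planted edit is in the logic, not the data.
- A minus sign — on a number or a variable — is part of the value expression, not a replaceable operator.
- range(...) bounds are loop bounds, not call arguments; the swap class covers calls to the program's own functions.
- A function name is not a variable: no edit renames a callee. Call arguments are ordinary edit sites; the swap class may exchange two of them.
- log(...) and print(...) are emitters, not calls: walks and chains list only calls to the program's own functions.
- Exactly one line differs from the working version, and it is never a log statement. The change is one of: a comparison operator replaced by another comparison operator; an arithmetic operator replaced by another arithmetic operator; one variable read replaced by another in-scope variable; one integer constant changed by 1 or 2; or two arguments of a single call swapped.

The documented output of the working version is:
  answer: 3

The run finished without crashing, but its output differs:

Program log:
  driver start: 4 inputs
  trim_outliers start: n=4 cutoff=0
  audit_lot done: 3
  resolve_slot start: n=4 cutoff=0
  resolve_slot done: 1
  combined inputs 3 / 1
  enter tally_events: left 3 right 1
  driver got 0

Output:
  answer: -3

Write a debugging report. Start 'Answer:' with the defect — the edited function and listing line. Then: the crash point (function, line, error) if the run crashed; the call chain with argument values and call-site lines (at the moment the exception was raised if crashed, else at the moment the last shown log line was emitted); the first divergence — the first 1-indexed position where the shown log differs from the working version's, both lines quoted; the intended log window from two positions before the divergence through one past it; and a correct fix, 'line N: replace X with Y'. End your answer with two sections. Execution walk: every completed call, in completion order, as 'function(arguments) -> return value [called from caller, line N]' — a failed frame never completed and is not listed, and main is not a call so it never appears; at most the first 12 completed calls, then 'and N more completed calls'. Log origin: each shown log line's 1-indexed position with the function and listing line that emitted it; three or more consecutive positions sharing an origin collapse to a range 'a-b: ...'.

Answer: the defect is in main at line 37.
Key observation: No log line changed; the fault shows up purely in the output.
Call chain: main.
First divergence: none (the log streams are identical).
Execution walk:
  audit_lot([0, -2, 0, 3]) -> 3  [called from trim_outliers, line 26]
  resolve_slot([0, -2, 0, 3], 0) -> 1  [called from trim_outliers, line 27]
  tally_events(3, 1) -> 0  [called from trim_outliers, line 29]
  trim_outliers([0, -2, 0, 3], 0) -> 0  [called from main, line 35]
Origin of each log line:
  1: logged in main at line 34
  2: logged in trim_outliers at line 25
  3: logged in audit_lot at line 6
  4: logged in resolve_slot at line 10
  5: logged in resolve_slot at line 15
  6: logged in trim_outliers at line 28
  7: logged in tally_events at line 19
  8: logged in main at line 36
A correct fix: line 37: replace `-` with `+`.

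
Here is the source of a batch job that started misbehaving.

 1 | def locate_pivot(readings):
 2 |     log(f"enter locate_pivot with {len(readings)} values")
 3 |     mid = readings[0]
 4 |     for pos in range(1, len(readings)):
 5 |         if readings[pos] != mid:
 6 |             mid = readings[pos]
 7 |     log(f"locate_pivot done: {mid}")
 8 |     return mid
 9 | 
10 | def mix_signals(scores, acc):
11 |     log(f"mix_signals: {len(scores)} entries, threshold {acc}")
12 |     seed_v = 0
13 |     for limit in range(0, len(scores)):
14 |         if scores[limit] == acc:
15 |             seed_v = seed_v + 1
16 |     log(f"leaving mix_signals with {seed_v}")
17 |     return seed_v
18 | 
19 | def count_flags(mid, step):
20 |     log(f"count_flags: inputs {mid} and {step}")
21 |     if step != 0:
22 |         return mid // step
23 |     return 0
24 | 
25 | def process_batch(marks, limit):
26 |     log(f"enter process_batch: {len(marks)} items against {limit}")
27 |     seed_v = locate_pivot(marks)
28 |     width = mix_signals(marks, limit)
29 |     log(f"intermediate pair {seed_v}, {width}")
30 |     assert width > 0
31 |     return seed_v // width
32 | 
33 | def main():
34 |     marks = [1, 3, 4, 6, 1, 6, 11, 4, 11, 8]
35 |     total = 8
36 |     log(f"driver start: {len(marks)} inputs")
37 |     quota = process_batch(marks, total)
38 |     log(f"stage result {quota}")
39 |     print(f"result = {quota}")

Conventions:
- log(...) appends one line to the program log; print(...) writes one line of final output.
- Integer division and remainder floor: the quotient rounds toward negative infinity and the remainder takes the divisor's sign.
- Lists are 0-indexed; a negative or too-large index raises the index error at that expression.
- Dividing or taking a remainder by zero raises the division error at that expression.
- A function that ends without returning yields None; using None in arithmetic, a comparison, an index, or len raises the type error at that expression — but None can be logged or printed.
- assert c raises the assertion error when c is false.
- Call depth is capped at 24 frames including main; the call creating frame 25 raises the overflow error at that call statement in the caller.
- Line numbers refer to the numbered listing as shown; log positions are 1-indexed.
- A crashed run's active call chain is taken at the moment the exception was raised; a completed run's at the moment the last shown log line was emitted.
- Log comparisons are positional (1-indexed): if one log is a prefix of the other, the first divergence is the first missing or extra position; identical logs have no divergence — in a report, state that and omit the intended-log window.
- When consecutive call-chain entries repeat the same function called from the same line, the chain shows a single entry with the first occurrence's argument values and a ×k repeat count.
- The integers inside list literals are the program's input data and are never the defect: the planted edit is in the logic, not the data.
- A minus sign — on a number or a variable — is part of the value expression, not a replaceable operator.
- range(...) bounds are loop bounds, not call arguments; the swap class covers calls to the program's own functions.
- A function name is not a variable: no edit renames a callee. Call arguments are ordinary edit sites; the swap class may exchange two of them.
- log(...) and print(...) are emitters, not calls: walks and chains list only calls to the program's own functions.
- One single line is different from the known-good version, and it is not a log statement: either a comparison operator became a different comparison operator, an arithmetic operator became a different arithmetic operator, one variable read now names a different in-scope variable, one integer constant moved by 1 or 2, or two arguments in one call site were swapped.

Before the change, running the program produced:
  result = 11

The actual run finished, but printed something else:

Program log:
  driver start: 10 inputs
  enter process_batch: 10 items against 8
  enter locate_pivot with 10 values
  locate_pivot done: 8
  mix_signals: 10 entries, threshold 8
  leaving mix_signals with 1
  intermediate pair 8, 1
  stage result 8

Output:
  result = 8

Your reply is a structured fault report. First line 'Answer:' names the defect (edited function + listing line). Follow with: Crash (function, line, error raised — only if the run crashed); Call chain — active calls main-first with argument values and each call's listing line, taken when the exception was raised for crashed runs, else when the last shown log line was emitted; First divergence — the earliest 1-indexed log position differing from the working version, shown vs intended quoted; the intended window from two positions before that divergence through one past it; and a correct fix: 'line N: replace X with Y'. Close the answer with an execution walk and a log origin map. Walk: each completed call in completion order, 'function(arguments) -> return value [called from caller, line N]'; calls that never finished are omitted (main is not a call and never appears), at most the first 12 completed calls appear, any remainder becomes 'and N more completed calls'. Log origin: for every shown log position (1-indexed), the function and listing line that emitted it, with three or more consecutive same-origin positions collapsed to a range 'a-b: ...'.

Answer: the defect is in locate_pivot at line 5.
Key fact: The earliest visible damage is log position 4 — 'locate_pivot done: 8' rather than the intended 'locate_pivot done: 11'.
Call chain: main.
First divergence: position 4 — the shown line 'locate_pivot done: 8' should read 'locate_pivot done: 11'.
Intended log window:
  2: enter process_batch: 10 items against 8
  3: enter locate_pivot with 10 values
  4: locate_pivot done: 11
  5: mix_signals: 10 entries, threshold 8
Execution walk:
  locate_pivot([1, 3, 4, 6, 1, 6, 11, 4, 11, 8]) -> 8  [called from process_batch, line 27]
  mix_signals([1, 3, 4, 6, 1, 6, 11, 4, 11, 8], 8) -> 1  [called from process_batch, line 28]
  process_batch([1, 3, 4, 6, 1, 6, 11, 4, 11, 8], 8) -> 8  [called from main, line 37]
Origin of each log line:
  1 — main, line 36
  2 — process_batch, line 26
  3 — locate_pivot, line 2
  4 — locate_pivot, line 7
  5 — mix_signals, line 11
  6 — mix_signals, line 16
  7 — process_batch, line 29
  8 — main, line 38
A correct fix: line 5: replace `!=` with `>`.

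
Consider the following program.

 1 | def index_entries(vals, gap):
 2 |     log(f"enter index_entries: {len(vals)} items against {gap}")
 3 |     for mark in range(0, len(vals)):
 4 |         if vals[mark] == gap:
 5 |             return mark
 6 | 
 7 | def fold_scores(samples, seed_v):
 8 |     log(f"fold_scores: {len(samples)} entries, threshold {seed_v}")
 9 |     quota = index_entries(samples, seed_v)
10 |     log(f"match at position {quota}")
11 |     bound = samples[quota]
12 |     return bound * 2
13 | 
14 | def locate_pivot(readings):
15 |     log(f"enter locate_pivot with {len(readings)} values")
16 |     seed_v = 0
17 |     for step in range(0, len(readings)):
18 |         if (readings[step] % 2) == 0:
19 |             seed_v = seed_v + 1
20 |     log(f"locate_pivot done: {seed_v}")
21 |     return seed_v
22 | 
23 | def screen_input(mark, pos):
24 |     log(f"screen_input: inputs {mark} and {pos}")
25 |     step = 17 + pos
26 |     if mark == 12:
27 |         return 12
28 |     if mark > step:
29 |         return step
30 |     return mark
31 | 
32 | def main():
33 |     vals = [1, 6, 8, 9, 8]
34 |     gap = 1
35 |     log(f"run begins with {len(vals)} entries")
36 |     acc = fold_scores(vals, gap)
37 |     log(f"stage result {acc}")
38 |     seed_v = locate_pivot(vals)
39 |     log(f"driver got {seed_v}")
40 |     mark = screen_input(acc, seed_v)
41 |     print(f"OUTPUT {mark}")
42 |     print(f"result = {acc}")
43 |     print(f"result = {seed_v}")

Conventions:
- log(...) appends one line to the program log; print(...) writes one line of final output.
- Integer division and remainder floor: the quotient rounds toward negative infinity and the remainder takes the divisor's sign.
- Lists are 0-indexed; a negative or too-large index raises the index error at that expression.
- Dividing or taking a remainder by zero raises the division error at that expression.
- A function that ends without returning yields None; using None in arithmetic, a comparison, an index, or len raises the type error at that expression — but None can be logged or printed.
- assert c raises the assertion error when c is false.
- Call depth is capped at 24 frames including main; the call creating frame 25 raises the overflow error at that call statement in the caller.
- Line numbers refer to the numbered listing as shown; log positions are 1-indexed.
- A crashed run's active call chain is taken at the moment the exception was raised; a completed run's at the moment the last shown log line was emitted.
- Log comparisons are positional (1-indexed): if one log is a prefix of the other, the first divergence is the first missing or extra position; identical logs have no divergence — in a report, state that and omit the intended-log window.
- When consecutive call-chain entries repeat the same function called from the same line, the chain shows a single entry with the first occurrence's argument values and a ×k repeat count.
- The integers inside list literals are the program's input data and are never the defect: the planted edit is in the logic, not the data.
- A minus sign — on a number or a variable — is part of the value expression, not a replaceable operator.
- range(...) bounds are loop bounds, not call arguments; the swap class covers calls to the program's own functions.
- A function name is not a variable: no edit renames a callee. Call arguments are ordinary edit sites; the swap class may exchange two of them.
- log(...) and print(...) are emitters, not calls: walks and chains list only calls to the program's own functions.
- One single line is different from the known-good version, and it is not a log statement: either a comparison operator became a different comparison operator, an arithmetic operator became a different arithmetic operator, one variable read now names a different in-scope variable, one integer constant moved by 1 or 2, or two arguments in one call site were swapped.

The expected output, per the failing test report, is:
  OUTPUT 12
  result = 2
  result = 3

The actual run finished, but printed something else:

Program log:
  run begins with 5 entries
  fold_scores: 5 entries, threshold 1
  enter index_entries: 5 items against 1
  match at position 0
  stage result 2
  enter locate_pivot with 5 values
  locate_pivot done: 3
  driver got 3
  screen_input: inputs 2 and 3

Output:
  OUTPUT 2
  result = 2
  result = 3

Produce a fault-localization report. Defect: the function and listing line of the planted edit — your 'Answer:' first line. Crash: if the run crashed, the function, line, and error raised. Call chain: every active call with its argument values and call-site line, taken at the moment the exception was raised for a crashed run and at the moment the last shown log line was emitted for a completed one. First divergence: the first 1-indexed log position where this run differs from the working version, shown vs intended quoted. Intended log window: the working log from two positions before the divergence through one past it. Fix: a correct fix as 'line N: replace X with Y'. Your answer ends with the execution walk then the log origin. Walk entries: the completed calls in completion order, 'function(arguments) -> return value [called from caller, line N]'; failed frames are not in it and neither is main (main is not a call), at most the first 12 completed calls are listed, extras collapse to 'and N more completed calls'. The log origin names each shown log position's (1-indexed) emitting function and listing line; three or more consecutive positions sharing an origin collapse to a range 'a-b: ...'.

Answer: the defect is in screen_input at line 26.
The tell: Every logged value matches the working version; the printed result is what differs.
Call chain: main -> screen_input(2, 3) (called at line 40).
First divergence: none; the two logs match at every position.
Execution walk:
  index_entries([1, 6, 8, 9, 8], 1) -> 0  [called from fold_scores, line 9]
  fold_scores([1, 6, 8, 9, 8], 1) -> 2  [called from main, line 36]
  locate_pivot([1, 6, 8, 9, 8]) -> 3  [called from main, line 38]
  screen_input(2, 3) -> 2  [called from main, line 40]
Log origins:
  1: logged in main at line 35
  2: logged in fold_scores at line 8
  3: logged in index_entries at line 2
  4: logged in fold_scores at line 10
  5: logged in main at line 37
  6: logged in locate_pivot at line 15
  7: logged in locate_pivot at line 20
  8: logged in main at line 39
  9: logged in screen_input at line 24
A correct fix: line 26: replace `==` with `<`.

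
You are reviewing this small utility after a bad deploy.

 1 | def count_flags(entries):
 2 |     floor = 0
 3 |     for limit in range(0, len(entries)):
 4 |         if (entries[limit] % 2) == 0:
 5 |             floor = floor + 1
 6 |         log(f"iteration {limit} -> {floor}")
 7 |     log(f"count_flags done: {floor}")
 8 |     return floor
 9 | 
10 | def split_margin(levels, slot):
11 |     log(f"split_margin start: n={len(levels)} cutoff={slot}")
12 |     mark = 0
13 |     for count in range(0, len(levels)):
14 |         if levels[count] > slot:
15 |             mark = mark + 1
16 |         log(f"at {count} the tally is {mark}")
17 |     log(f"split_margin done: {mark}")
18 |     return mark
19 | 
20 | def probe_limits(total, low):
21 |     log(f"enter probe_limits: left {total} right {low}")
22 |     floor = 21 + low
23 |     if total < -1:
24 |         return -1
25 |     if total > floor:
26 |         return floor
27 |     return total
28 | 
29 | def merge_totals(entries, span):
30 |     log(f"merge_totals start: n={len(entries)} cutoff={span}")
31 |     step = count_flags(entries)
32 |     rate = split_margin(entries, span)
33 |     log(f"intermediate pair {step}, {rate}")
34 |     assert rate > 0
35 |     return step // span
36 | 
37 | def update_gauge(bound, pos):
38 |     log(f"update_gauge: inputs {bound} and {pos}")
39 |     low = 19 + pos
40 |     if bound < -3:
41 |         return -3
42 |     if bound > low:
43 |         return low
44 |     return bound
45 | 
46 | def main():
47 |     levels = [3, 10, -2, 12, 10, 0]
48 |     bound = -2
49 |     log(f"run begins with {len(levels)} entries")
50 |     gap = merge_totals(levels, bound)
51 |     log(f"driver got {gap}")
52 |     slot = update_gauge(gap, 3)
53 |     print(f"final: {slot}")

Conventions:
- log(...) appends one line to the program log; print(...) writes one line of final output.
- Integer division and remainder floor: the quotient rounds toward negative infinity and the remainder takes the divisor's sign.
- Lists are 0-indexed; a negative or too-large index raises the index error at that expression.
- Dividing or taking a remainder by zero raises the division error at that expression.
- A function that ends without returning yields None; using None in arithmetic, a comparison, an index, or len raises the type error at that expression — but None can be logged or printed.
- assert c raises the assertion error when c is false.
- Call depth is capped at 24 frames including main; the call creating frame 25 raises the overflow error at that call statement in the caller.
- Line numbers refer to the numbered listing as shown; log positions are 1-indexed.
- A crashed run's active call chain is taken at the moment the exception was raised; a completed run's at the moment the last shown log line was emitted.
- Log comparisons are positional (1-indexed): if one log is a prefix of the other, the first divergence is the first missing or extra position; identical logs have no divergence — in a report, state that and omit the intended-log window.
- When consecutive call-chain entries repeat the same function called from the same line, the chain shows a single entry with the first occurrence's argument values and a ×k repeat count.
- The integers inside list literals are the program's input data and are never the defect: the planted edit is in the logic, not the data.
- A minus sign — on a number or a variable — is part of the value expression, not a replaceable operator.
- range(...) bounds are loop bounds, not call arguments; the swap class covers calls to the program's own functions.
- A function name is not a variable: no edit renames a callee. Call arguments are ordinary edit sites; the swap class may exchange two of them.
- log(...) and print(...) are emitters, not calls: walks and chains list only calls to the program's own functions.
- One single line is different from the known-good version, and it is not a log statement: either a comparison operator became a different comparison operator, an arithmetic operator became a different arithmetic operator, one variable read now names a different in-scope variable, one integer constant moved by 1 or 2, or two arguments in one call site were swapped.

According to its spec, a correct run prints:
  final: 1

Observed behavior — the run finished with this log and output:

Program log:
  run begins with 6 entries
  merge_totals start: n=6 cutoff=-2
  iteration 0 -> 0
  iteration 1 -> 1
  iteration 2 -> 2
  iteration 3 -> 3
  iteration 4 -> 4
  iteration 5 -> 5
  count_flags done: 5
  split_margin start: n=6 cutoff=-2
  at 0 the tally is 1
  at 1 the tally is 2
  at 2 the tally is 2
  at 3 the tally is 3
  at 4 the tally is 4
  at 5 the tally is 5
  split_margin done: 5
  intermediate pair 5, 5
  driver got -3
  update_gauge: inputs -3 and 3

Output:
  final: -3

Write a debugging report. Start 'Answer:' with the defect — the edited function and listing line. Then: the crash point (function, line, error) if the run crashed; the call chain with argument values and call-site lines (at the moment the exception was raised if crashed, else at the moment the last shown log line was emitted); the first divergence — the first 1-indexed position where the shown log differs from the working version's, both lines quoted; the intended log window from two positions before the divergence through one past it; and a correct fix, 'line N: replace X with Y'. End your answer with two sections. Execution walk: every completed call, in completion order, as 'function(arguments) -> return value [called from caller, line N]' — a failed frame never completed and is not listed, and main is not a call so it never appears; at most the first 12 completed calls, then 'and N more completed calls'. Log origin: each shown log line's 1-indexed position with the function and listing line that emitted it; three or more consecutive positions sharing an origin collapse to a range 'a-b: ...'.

Answer: the defect is in merge_totals at line 35.
Core observation: The log first diverges at position 19: the faulty run prints 'driver got -3' where the working version prints 'driver got 1'.
Call chain: main -> update_gauge(-3, 3) (called at line 52).
First divergence: position 19 — shown 'driver got -3', intended 'driver got 1'.
Intended log window:
  17: split_margin done: 5
  18: intermediate pair 5, 5
  19: driver got 1
  20: update_gauge: inputs 1 and 3
Execution walk:
  count_flags([3, 10, -2, 12, 10, 0]) -> 5  [called from merge_totals, line 31]
  split_margin([3, 10, -2, 12, 10, 0], -2) -> 5  [called from merge_totals, line 32]
  merge_totals([3, 10, -2, 12, 10, 0], -2) -> -3  [called from main, line 50]
  update_gauge(-3, 3) -> -3  [called from main, line 52]
Log origin:
  1: emitted by main (line 49)
  2: emitted by merge_totals (line 30)
  3-8: emitted by count_flags (line 6)
  9: emitted by count_flags (line 7)
  10: emitted by split_margin (line 11)
  11-16: emitted by split_margin (line 16)
  17: emitted by split_margin (line 17)
  18: emitted by merge_totals (line 33)
  19: emitted by main (line 51)
  20: emitted by update_gauge (line 38)
A correct fix: line 35: replace `span` with `rate`.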